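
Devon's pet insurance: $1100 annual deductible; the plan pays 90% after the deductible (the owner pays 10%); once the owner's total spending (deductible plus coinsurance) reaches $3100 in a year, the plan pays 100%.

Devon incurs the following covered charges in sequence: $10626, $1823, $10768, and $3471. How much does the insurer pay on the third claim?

$9902.90

Claim 1 — $10626: $1100 to deductible, leaving $9526; coinsurance $9526 × 10% = $952.60. Cost to owner: $2052.60. OOP to date $2052.60. Plan pays $10626 − $2052.60 = $8573.40.
Claim 2 — $1823: 10% coinsurance on $1823 = $182.30. Cost to owner: $182.30. OOP to date $2234.90. Insurer: $1823 − $182.30 = $1640.70.
Claim 3 — $10768: deductible met; 10% of $10768 = $1076.80. OOP would hit $3311.70 > $3100, so the cap limits the owner to $3100 − $2234.90 = $865.10. Insurer: $10768 − $865.10 = $9902.90.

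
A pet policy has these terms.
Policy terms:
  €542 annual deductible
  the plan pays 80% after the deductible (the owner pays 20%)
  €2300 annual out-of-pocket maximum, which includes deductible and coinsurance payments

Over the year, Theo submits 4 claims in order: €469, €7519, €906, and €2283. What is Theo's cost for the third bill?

Claim 1 — €469: fully absorbed by the deductible. Cost to owner: €469. OOP to date €469.
Claim 2 — €7519: deductible takes €73, €7446 remains; owner's 20% is €1489.20. Owner pays €1562.20; OOP now €2031.20.
Claim 3 — €906: deductible already satisfied, so owner's share is 20% × €906 = €181.20. Owner owes €181.20 (running OOP €2212.40).

€181.20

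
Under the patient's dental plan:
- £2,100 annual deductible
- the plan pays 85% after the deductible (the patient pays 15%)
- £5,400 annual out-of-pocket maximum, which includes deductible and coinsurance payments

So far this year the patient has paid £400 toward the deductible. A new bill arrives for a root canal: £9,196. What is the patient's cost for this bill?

Remaining deductible: £2,100 − £400 = £1,700.
After the £1,700 deductible portion, £9,196 − £1,700 = £7,496 is subject to coinsurance.
Coinsurance: £7,496 × 15% = £1,124.40.
That puts the patient's cost at £1,700 + £1,124.40 = £2,824.40 before any cap.
Total out-of-pocket so far would be £400 + £2,824.40 = £3,224.40, below the £5,400 cap — no reduction.

£2,824.40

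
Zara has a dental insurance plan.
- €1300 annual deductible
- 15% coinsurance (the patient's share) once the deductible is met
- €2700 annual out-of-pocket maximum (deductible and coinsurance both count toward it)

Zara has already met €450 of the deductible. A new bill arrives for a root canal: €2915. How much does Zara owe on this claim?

€1159.75

Remaining deductible: €1300 − €450 = €850.
The remaining €2065 (= €2915 − €850) moves to coinsurance.
Coinsurance: €2065 × 15% = €309.75.
That puts the patient's cost at €850 + €309.75 = €1159.75 before any cap.
Total out-of-pocket so far would be €450 + €1159.75 = €1609.75, below the €2700 cap — no reduction.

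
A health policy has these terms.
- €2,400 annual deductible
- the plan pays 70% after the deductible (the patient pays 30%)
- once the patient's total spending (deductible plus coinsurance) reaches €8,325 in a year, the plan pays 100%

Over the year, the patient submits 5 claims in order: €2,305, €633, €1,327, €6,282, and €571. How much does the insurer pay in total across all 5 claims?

€6,102.60

Claim 1 — €2,305: entire amount goes to the deductible. Patient owes €2,305 (running OOP €2,305). Insurer: €2,305 − €2,305 = €0.
Claim 2 — €633: €95 finishes the deductible; €538 goes to coinsurance; coinsurance €538 × 30% = €161.40. Patient pays €256.40; OOP now €2,561.40. Insurer: €633 − €256.40 = €376.60.
Claim 3 — €1,327: deductible met; 30% of €1,327 = €398.10. Cost to patient: €398.10. OOP to date €2,959.50. Plan pays €1,327 − €398.10 = €928.90.
Claim 4 — €6,282: 30% coinsurance on €6,282 = €1,884.60. Cost to patient: €1,884.60. OOP to date €4,844.10. Insurer: €6,282 − €1,884.60 = €4,397.40.
Claim 5 — €571: deductible already satisfied, so patient's share is 30% × €571 = €171.30. Cost to patient: €171.30. OOP to date €5,015.40. Plan pays €571 − €171.30 = €399.70.
Insurer total: €0 + €376.60 + €928.90 + €4,397.40 + €399.70 = €6,102.60.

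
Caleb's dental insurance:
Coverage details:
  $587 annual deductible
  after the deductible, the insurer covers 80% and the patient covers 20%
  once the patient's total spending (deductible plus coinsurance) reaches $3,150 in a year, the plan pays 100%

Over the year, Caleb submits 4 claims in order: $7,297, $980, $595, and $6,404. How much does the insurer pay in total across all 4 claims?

$12,126

Bill 1, $7,297: deductible takes $587, $6,710 remains; patient's 20% is $1,342. Patient pays $1,929; OOP now $1,929. Insurer: $7,297 − $1,929 = $5,368.
Bill 2, $980: deductible met; 20% of $980 = $196. Patient owes $196 (running OOP $2,125). Insurer: $980 − $196 = $784.
Bill 3, $595: deductible met; 20% of $595 = $119. Patient owes $119 (running OOP $2,244). Insurer: $595 − $119 = $476.
Bill 4, $6,404: deductible met; 20% of $6,404 = $1,280.80. Adding that to $2,244 gives $3,524.80, past the $3,150 cap; patient pays only $3,150 − $2,244 = $906. Insurer: $6,404 − $906 = $5,498.
Insurer total: $5,368 + $784 + $476 + $5,498 = $12,126.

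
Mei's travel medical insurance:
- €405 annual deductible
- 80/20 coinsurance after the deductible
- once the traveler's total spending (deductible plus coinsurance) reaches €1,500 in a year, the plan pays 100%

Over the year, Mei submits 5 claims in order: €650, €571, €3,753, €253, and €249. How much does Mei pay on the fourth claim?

#1 (€650): deductible takes €405, €245 remains; 20% of €245 = €49. Traveler pays €454; OOP now €454.
#2 (€571): 20% coinsurance on €571 = €114.20. Traveler pays €114.20; OOP now €568.20.
#3 (€3,753): deductible met; 20% of €3,753 = €750.60. Traveler pays €750.60; OOP now €1,318.80.
#4 (€253): deductible already satisfied, so traveler's share is 20% × €253 = €50.60. Traveler owes €50.60 (running OOP €1,369.40).

€50.60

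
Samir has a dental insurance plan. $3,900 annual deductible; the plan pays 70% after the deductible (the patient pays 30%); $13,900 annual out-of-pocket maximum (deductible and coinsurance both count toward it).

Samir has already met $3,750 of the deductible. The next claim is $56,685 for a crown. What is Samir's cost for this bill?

$10,150

$3,750 of the $3,900 deductible is already met, leaving $150.
After the $150 deductible portion, $56,685 − $150 = $56,535 is subject to coinsurance.
Coinsurance: $56,535 × 30% = $16,960.50.
That puts the patient's cost at $150 + $16,960.50 = $17,110.50 before any cap.
That would bring total out-of-pocket to $20,860.50, past the $13,900 cap. The patient is capped at $13,900 − $3,750 = $10,150 on this claim.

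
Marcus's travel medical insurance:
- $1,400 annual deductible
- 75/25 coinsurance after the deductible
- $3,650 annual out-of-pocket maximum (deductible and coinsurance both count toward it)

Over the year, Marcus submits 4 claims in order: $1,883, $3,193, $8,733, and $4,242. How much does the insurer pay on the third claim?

Bill 1, $1,883: $1,400 to deductible, leaving $483; traveler's 25% is $120.75. Traveler pays $1,520.75; OOP now $1,520.75. Plan pays $1,883 − $1,520.75 = $362.25.
Bill 2, $3,193: deductible already satisfied, so traveler's share is 25% × $3,193 = $798.25. Cost to traveler: $798.25. OOP to date $2,319. Plan pays $3,193 − $798.25 = $2,394.75.
Bill 3, $8,733: deductible already satisfied, so traveler's share is 25% × $8,733 = $2,183.25. That would push OOP to $4,502.25, over the $3,650 cap, so traveler pays $3,650 − $2,319 = $1,331. Insurer: $8,733 − $1,331 = $7,402.

$7,402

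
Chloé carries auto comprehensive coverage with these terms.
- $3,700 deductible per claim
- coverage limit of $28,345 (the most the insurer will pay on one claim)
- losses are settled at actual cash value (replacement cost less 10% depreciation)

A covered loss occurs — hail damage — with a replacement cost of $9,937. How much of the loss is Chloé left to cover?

$4,693.70

At 10% depreciation, ACV = $9,937 − $993.70 = $8,943.30.
Subtract the deductible: $8,943.30 − $3,700 = $5,243.30.
That's under the $28,345 cap, so the insurer reimburses the full $5,243.30.
Policyholder's share is the uncovered remainder: $9,937 − $5,243.30 = $4,693.70.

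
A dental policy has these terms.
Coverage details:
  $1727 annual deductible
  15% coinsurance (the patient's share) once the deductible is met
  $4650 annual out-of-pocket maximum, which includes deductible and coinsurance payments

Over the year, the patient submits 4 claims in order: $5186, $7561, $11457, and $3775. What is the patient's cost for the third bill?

Claim 1 ($5186): $1727 to deductible, leaving $3459; patient's 15% is $518.85. Patient pays $2245.85; OOP now $2245.85.
Claim 2 ($7561): 15% coinsurance on $7561 = $1134.15. Patient owes $1134.15 (running OOP $3380).
Claim 3 ($11457): deductible already satisfied, so patient's share is 15% × $11457 = $1718.55. OOP would hit $5098.55 > $4650, so the cap limits the patient to $4650 − $3380 = $1270.

$1270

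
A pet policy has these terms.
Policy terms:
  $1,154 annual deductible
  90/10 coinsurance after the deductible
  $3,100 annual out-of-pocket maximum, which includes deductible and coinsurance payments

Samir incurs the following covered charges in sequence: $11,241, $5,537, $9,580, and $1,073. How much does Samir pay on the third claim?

$383.60

Claim 1 — $11,241: deductible takes $1,154, $10,087 remains; owner's 10% is $1,008.70. Owner owes $2,162.70 (running OOP $2,162.70).
Claim 2 — $5,537: deductible already satisfied, so owner's share is 10% × $5,537 = $553.70. Owner owes $553.70 (running OOP $2,716.40).
Claim 3 — $9,580: 10% coinsurance on $9,580 = $958. Adding that to $2,716.40 gives $3,674.40, past the $3,100 cap; owner pays only $3,100 − $2,716.40 = $383.60.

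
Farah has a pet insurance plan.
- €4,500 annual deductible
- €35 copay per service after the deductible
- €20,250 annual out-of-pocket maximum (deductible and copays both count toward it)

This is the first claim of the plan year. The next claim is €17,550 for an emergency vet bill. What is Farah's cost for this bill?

€4,535

The full €4,500 deductible is still open; €4,500 of this bill applies to it.
That leaves €17,550 − €4,500 = €13,050 for the copay.
Copay on this service: €35.
Owner responsibility before any cap: €4,500 + €35 = €4,535.
Year-to-date out-of-pocket becomes €0 + €4,535 = €4,535, still under the €20,250 maximum, so no cap applies.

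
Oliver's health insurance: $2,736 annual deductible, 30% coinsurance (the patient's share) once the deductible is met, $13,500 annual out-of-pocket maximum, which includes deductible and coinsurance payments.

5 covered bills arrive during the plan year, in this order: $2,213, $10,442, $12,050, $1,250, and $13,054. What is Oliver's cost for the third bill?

$3,615

Bill 1, $2,213: all of it applies to the deductible. Patient owes $2,213 (running OOP $2,213).
Bill 2, $10,442: $523 finishes the deductible; $9,919 goes to coinsurance; patient's 30% is $2,975.70. Cost to patient: $3,498.70. OOP to date $5,711.70.
Bill 3, $12,050: deductible already satisfied, so patient's share is 30% × $12,050 = $3,615. Cost to patient: $3,615. OOP to date $9,326.70.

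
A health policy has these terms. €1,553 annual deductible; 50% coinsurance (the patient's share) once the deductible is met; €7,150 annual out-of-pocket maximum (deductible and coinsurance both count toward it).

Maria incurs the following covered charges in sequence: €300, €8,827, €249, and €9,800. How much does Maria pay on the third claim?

€124.50

Bill 1, €300: all of it applies to the deductible. Cost to patient: €300. OOP to date €300.
Bill 2, €8,827: €1,253 finishes the deductible; €7,574 goes to coinsurance; 50% of €7,574 = €3,787. Cost to patient: €5,040. OOP to date €5,340.
Bill 3, €249: deductible already satisfied, so patient's share is 50% × €249 = €124.50. Patient owes €124.50 (running OOP €5,464.50).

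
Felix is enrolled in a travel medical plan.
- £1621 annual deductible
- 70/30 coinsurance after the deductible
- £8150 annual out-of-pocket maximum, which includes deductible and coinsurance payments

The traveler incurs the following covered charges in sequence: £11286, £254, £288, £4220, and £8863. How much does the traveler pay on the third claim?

Claim 1 (£11286): £1621 to deductible, leaving £9665; traveler's 30% is £2899.50. Cost to traveler: £4520.50. OOP to date £4520.50.
Claim 2 (£254): deductible already satisfied, so traveler's share is 30% × £254 = £76.20. Traveler pays £76.20; OOP now £4596.70.
Claim 3 (£288): 30% coinsurance on £288 = £86.40. Cost to traveler: £86.40. OOP to date £4683.10.

£86.40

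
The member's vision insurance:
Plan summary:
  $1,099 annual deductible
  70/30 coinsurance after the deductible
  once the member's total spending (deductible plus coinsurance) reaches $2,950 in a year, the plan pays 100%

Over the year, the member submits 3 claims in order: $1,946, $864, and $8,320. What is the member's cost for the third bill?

$1,337.70

#1 ($1,946): $1,099 finishes the deductible; $847 goes to coinsurance; coinsurance $847 × 30% = $254.10. Cost to member: $1,353.10. OOP to date $1,353.10.
#2 ($864): deductible met; 30% of $864 = $259.20. Member pays $259.20; OOP now $1,612.30.
#3 ($8,320): 30% coinsurance on $8,320 = $2,496. Adding that to $1,612.30 gives $4,108.30, past the $2,950 cap; member pays only $2,950 − $1,612.30 = $1,337.70.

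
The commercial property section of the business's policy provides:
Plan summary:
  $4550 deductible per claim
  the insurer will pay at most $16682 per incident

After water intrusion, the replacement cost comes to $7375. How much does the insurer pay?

Less the $4550 deductible: $7375 − $4550 = $2825.
$2825 is within the $16682 limit, so the insurer pays $2825.

$2825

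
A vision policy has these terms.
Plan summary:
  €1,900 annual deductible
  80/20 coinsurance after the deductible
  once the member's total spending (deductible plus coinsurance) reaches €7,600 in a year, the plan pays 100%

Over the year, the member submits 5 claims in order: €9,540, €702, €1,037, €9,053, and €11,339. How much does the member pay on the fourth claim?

Claim 1 (€9,540): €1,900 to deductible, leaving €7,640; coinsurance €7,640 × 20% = €1,528. Member owes €3,428 (running OOP €3,428).
Claim 2 (€702): deductible met; 20% of €702 = €140.40. Cost to member: €140.40. OOP to date €3,568.40.
Claim 3 (€1,037): deductible already satisfied, so member's share is 20% × €1,037 = €207.40. Member owes €207.40 (running OOP €3,775.80).
Claim 4 (€9,053): deductible met; 20% of €9,053 = €1,810.60. Cost to member: €1,810.60. OOP to date €5,586.40.

€1,810.60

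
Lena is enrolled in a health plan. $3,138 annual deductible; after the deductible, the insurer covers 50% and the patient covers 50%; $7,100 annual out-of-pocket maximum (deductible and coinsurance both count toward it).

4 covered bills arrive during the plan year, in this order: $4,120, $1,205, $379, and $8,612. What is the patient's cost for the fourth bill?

$2,679

Claim 1 ($4,120): $3,138 finishes the deductible; $982 goes to coinsurance; patient's 50% is $491. Patient owes $3,629 (running OOP $3,629).
Claim 2 ($1,205): deductible met; 50% of $1,205 = $602.50. Patient owes $602.50 (running OOP $4,231.50).
Claim 3 ($379): deductible met; 50% of $379 = $189.50. Cost to patient: $189.50. OOP to date $4,421.
Claim 4 ($8,612): deductible met; 50% of $8,612 = $4,306. Adding that to $4,421 gives $8,727, past the $7,100 cap; patient pays only $7,100 − $4,421 = $2,679.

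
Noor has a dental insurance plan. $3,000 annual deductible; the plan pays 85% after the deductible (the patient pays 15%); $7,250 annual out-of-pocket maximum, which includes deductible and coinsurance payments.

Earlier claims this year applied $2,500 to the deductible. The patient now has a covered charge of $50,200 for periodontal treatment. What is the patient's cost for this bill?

Deductible still to meet: $3,000 − $2,500 = $500.
That leaves $50,200 − $500 = $49,700 for coinsurance.
Coinsurance: $49,700 × 15% = $7,455.
Patient responsibility before any cap: $500 + $7,455 = $7,955.
That would bring total out-of-pocket to $10,455, past the $7,250 cap. The patient is capped at $7,250 − $2,500 = $4,750 on this claim.

$4,750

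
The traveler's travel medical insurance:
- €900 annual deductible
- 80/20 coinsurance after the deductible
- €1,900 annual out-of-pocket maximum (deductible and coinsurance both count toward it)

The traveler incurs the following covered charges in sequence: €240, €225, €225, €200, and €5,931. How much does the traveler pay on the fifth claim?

Claim 1 — €240: all of it applies to the deductible. Traveler owes €240 (running OOP €240).
Claim 2 — €225: all of it applies to the deductible. Cost to traveler: €225. OOP to date €465.
Claim 3 — €225: fully absorbed by the deductible. Traveler pays €225; OOP now €690.
Claim 4 — €200: entire amount goes to the deductible. Traveler pays €200; OOP now €890.
Claim 5 — €5,931: €10 finishes the deductible; €5,921 goes to coinsurance; 20% of €5,921 = €1,184.20. Together that's €10 + €1,184.20 = €1,194.20. That would push OOP to €2,084.20, over the €1,900 cap, so traveler pays €1,900 − €890 = €1,010.

€1,010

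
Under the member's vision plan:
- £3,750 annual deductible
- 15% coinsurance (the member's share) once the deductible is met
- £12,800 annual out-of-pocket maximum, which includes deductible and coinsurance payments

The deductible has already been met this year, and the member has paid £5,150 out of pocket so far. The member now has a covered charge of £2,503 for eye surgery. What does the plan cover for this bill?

£2,127.55

The deductible is already satisfied, so the full bill goes to coinsurance.
Member's 15% share of £2,503 is £375.45.
Cumulative spending £5,150 + £375.45 = £5,525.45 stays under the £12,800 maximum.
The plan picks up £2,503 − £375.45 = £2,127.55.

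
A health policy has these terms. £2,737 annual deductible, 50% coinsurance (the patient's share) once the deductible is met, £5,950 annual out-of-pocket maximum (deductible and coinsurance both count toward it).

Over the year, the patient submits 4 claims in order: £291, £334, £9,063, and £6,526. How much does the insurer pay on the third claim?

£3,738

Claim 1 (£291): all of it applies to the deductible. Patient pays £291; OOP now £291. Plan pays £291 − £291 = £0.
Claim 2 (£334): entire amount goes to the deductible. Patient owes £334 (running OOP £625). Insurer: £334 − £334 = £0.
Claim 3 (£9,063): deductible takes £2,112, £6,951 remains; 50% of £6,951 = £3,475.50. Deductible plus coinsurance: £2,112 + £3,475.50 = £5,587.50. OOP would hit £6,212.50 > £5,950, so the cap limits the patient to £5,950 − £625 = £5,325. Plan pays £9,063 − £5,325 = £3,738.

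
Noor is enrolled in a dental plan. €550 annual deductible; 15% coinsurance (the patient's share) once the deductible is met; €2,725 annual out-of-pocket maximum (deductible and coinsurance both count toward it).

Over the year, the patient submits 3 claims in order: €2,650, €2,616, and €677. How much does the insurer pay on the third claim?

€575.45

Claim 1 — €2,650: deductible takes €550, €2,100 remains; coinsurance €2,100 × 15% = €315. Patient owes €865 (running OOP €865). Insurer: €2,650 − €865 = €1,785.
Claim 2 — €2,616: deductible met; 15% of €2,616 = €392.40. Cost to patient: €392.40. OOP to date €1,257.40. Plan pays €2,616 − €392.40 = €2,223.60.
Claim 3 — €677: 15% coinsurance on €677 = €101.55. Patient pays €101.55; OOP now €1,358.95. Plan pays €677 − €101.55 = €575.45.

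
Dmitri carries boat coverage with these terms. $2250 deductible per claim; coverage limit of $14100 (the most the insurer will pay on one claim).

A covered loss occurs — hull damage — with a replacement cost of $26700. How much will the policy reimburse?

Less the $2250 deductible: $26700 − $2250 = $24450.
$24450 exceeds the $14100 limit, so the insurer pays the limit: $14100.

$14100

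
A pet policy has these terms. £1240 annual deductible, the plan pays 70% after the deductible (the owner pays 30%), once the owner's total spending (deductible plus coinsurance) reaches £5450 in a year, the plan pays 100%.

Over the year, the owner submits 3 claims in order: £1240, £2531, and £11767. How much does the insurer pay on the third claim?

#1 (£1240): entire amount goes to the deductible. Owner pays £1240; OOP now £1240. Insurer: £1240 − £1240 = £0.
#2 (£2531): deductible met; 30% of £2531 = £759.30. Cost to owner: £759.30. OOP to date £1999.30. Insurer: £2531 − £759.30 = £1771.70.
#3 (£11767): deductible met; 30% of £11767 = £3530.10. Adding that to £1999.30 gives £5529.40, past the £5450 cap; owner pays only £5450 − £1999.30 = £3450.70. Insurer: £11767 − £3450.70 = £8316.30.

£8316.30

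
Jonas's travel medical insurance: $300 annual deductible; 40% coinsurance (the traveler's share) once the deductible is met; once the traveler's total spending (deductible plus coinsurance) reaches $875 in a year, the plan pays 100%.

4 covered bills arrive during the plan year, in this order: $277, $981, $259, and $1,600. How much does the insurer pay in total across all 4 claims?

$2,242

#1 ($277): all of it applies to the deductible. Traveler owes $277 (running OOP $277). Insurer: $277 − $277 = $0.
#2 ($981): $23 finishes the deductible; $958 goes to coinsurance; traveler's 40% is $383.20. Traveler pays $406.20; OOP now $683.20. Plan pays $981 − $406.20 = $574.80.
#3 ($259): deductible already satisfied, so traveler's share is 40% × $259 = $103.60. Traveler owes $103.60 (running OOP $786.80). Plan pays $259 − $103.60 = $155.40.
#4 ($1,600): deductible already satisfied, so traveler's share is 40% × $1,600 = $640. Adding that to $786.80 gives $1,426.80, past the $875 cap; traveler pays only $875 − $786.80 = $88.20. Insurer: $1,600 − $88.20 = $1,511.80.
Insurer total = bills − traveler's total = $3,117 − $875 = $2,242.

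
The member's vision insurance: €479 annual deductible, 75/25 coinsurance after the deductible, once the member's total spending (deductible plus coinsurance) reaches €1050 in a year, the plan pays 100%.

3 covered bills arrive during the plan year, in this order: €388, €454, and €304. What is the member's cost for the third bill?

€76

Bill 1, €388: all of it applies to the deductible. Cost to member: €388. OOP to date €388.
Bill 2, €454: €91 finishes the deductible; €363 goes to coinsurance; member's 25% is €90.75. Member pays €181.75; OOP now €569.75.
Bill 3, €304: 25% coinsurance on €304 = €76. Member pays €76; OOP now €645.75.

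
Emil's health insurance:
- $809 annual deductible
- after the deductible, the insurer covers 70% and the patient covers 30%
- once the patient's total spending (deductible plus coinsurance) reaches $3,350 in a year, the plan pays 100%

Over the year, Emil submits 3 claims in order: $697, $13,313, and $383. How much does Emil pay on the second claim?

$2,653

#1 ($697): fully absorbed by the deductible. Cost to patient: $697. OOP to date $697.
#2 ($13,313): $112 to deductible, leaving $13,201; coinsurance $13,201 × 30% = $3,960.30. Claim cost before the cap: $112 + $3,960.30 = $4,072.30. That would push OOP to $4,769.30, over the $3,350 cap, so patient pays $3,350 − $697 = $2,653.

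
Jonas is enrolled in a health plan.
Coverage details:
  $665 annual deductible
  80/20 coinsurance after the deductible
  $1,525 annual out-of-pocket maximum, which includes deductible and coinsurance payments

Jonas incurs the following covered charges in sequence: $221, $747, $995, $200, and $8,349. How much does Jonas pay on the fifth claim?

$560.40

Claim 1 — $221: fully absorbed by the deductible. Patient owes $221 (running OOP $221).
Claim 2 — $747: $444 finishes the deductible; $303 goes to coinsurance; patient's 20% is $60.60. Patient pays $504.60; OOP now $725.60.
Claim 3 — $995: deductible met; 20% of $995 = $199. Patient owes $199 (running OOP $924.60).
Claim 4 — $200: deductible met; 20% of $200 = $40. Cost to patient: $40. OOP to date $964.60.
Claim 5 — $8,349: 20% coinsurance on $8,349 = $1,669.80. That would push OOP to $2,634.40, over the $1,525 cap, so patient pays $1,525 − $964.60 = $560.40.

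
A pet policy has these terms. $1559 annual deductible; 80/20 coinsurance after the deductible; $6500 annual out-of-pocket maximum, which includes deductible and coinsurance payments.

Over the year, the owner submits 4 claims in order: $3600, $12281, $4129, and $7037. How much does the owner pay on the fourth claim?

$1250.80

Claim 1 ($3600): deductible takes $1559, $2041 remains; coinsurance $2041 × 20% = $408.20. Owner pays $1967.20; OOP now $1967.20.
Claim 2 ($12281): deductible already satisfied, so owner's share is 20% × $12281 = $2456.20. Cost to owner: $2456.20. OOP to date $4423.40.
Claim 3 ($4129): deductible already satisfied, so owner's share is 20% × $4129 = $825.80. Owner owes $825.80 (running OOP $5249.20).
Claim 4 ($7037): deductible already satisfied, so owner's share is 20% × $7037 = $1407.40. That would push OOP to $6656.60, over the $6500 cap, so owner pays $6500 − $5249.20 = $1250.80.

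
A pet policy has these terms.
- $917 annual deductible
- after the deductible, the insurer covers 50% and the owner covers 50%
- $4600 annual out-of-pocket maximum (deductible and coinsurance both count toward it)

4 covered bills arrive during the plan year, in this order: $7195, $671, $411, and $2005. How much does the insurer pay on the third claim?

$205.50

Claim 1 ($7195): $917 finishes the deductible; $6278 goes to coinsurance; coinsurance $6278 × 50% = $3139. Owner owes $4056 (running OOP $4056). Insurer: $7195 − $4056 = $3139.
Claim 2 ($671): deductible already satisfied, so owner's share is 50% × $671 = $335.50. Cost to owner: $335.50. OOP to date $4391.50. Insurer: $671 − $335.50 = $335.50.
Claim 3 ($411): 50% coinsurance on $411 = $205.50. Owner owes $205.50 (running OOP $4597). Plan pays $411 − $205.50 = $205.50.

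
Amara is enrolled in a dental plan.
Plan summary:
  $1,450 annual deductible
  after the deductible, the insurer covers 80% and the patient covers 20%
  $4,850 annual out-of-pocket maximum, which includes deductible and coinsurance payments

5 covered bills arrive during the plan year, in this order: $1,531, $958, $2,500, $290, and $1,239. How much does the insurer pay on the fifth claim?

#1 ($1,531): $1,450 to deductible, leaving $81; 20% of $81 = $16.20. Patient pays $1,466.20; OOP now $1,466.20. Insurer: $1,531 − $1,466.20 = $64.80.
#2 ($958): 20% coinsurance on $958 = $191.60. Patient pays $191.60; OOP now $1,657.80. Plan pays $958 − $191.60 = $766.40.
#3 ($2,500): 20% coinsurance on $2,500 = $500. Patient owes $500 (running OOP $2,157.80). Plan pays $2,500 − $500 = $2,000.
#4 ($290): deductible already satisfied, so patient's share is 20% × $290 = $58. Patient owes $58 (running OOP $2,215.80). Insurer: $290 − $58 = $232.
#5 ($1,239): deductible met; 20% of $1,239 = $247.80. Patient pays $247.80; OOP now $2,463.60. Plan pays $1,239 − $247.80 = $991.20.

$991.20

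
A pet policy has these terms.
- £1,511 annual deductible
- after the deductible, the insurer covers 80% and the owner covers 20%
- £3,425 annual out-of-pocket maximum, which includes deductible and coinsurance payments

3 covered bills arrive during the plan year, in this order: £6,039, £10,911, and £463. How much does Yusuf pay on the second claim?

#1 (£6,039): £1,511 to deductible, leaving £4,528; owner's 20% is £905.60. Owner owes £2,416.60 (running OOP £2,416.60).
#2 (£10,911): deductible already satisfied, so owner's share is 20% × £10,911 = £2,182.20. Adding that to £2,416.60 gives £4,598.80, past the £3,425 cap; owner pays only £3,425 − £2,416.60 = £1,008.40.

£1,008.40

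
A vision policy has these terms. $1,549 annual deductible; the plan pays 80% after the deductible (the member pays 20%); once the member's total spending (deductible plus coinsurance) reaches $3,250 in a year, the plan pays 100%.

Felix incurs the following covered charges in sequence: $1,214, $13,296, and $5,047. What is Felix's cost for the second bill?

$2,036

Claim 1 — $1,214: entire amount goes to the deductible. Member pays $1,214; OOP now $1,214.
Claim 2 — $13,296: $335 finishes the deductible; $12,961 goes to coinsurance; member's 20% is $2,592.20. Together that's $335 + $2,592.20 = $2,927.20. Adding that to $1,214 gives $4,141.20, past the $3,250 cap; member pays only $3,250 − $1,214 = $2,036.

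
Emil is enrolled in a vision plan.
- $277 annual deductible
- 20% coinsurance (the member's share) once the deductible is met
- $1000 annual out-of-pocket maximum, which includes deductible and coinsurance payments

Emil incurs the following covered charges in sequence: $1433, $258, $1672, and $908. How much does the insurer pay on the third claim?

$1337.60

Claim 1 ($1433): deductible takes $277, $1156 remains; 20% of $1156 = $231.20. Cost to member: $508.20. OOP to date $508.20. Insurer: $1433 − $508.20 = $924.80.
Claim 2 ($258): deductible already satisfied, so member's share is 20% × $258 = $51.60. Cost to member: $51.60. OOP to date $559.80. Plan pays $258 − $51.60 = $206.40.
Claim 3 ($1672): deductible met; 20% of $1672 = $334.40. Member owes $334.40 (running OOP $894.20). Plan pays $1672 − $334.40 = $1337.60.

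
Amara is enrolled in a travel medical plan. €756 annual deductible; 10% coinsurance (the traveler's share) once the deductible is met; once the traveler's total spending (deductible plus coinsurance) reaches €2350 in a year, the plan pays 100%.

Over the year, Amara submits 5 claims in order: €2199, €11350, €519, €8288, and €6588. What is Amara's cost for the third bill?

€51.90

Claim 1 — €2199: €756 finishes the deductible; €1443 goes to coinsurance; coinsurance €1443 × 10% = €144.30. Traveler pays €900.30; OOP now €900.30.
Claim 2 — €11350: 10% coinsurance on €11350 = €1135. Traveler owes €1135 (running OOP €2035.30).
Claim 3 — €519: deductible met; 10% of €519 = €51.90. Traveler pays €51.90; OOP now €2087.20.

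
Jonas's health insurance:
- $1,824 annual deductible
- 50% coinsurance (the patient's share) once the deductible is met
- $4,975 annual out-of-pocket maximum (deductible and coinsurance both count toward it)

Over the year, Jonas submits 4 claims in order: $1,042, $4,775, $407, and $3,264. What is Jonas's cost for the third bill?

$203.50

Claim 1 — $1,042: all of it applies to the deductible. Cost to patient: $1,042. OOP to date $1,042.
Claim 2 — $4,775: $782 finishes the deductible; $3,993 goes to coinsurance; coinsurance $3,993 × 50% = $1,996.50. Patient owes $2,778.50 (running OOP $3,820.50).
Claim 3 — $407: deductible met; 50% of $407 = $203.50. Patient owes $203.50 (running OOP $4,024).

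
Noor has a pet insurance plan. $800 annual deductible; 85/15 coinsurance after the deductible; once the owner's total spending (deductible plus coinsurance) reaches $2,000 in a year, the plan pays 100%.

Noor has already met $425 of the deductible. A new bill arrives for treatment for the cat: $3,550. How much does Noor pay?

Deductible still to meet: $800 − $425 = $375.
That leaves $3,550 − $375 = $3,175 for coinsurance.
Owner's 15% share of $3,175 is $476.25.
That puts the owner's cost at $375 + $476.25 = $851.25 before any cap.
Year-to-date out-of-pocket becomes $425 + $851.25 = $1,276.25, still under the $2,000 maximum, so no cap applies.

$851.25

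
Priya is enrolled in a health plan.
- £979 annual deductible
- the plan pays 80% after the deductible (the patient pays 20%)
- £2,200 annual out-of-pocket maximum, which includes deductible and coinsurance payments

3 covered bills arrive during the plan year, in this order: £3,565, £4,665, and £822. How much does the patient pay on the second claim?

£703.80

Claim 1 — £3,565: deductible takes £979, £2,586 remains; patient's 20% is £517.20. Patient owes £1,496.20 (running OOP £1,496.20).
Claim 2 — £4,665: deductible met; 20% of £4,665 = £933. That would push OOP to £2,429.20, over the £2,200 cap, so patient pays £2,200 − £1,496.20 = £703.80.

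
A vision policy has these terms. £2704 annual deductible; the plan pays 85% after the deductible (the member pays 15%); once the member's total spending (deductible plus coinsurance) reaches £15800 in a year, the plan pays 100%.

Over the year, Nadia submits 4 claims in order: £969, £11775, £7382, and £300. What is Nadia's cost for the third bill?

Claim 1 (£969): entire amount goes to the deductible. Cost to member: £969. OOP to date £969.
Claim 2 (£11775): £1735 finishes the deductible; £10040 goes to coinsurance; coinsurance £10040 × 15% = £1506. Member pays £3241; OOP now £4210.
Claim 3 (£7382): deductible already satisfied, so member's share is 15% × £7382 = £1107.30. Member owes £1107.30 (running OOP £5317.30).

£1107.30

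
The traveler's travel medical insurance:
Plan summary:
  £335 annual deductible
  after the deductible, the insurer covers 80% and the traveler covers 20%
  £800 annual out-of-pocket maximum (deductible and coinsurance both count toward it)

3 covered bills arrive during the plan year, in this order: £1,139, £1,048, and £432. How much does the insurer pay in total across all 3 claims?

Claim 1 (£1,139): £335 to deductible, leaving £804; coinsurance £804 × 20% = £160.80. Cost to traveler: £495.80. OOP to date £495.80. Plan pays £1,139 − £495.80 = £643.20.
Claim 2 (£1,048): deductible already satisfied, so traveler's share is 20% × £1,048 = £209.60. Traveler owes £209.60 (running OOP £705.40). Insurer: £1,048 − £209.60 = £838.40.
Claim 3 (£432): deductible already satisfied, so traveler's share is 20% × £432 = £86.40. Traveler pays £86.40; OOP now £791.80. Plan pays £432 − £86.40 = £345.60.
Insurer total = bills − traveler's total = £2,619 − £791.80 = £1,827.20.

£1,827.20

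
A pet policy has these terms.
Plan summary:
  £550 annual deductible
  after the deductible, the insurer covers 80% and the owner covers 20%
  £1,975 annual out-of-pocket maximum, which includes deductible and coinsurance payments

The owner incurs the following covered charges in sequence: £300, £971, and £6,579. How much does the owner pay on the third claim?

Claim 1 (£300): entire amount goes to the deductible. Owner pays £300; OOP now £300.
Claim 2 (£971): £250 finishes the deductible; £721 goes to coinsurance; owner's 20% is £144.20. Owner pays £394.20; OOP now £694.20.
Claim 3 (£6,579): deductible already satisfied, so owner's share is 20% × £6,579 = £1,315.80. OOP would hit £2,010 > £1,975, so the cap limits the owner to £1,975 − £694.20 = £1,280.80.

£1,280.80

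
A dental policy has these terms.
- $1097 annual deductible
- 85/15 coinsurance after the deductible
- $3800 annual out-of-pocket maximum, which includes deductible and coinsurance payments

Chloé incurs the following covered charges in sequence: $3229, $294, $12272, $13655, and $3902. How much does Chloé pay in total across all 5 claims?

Claim 1 — $3229: $1097 finishes the deductible; $2132 goes to coinsurance; 15% of $2132 = $319.80. Patient pays $1416.80; OOP now $1416.80.
Claim 2 — $294: deductible already satisfied, so patient's share is 15% × $294 = $44.10. Cost to patient: $44.10. OOP to date $1460.90.
Claim 3 — $12272: 15% coinsurance on $12272 = $1840.80. Cost to patient: $1840.80. OOP to date $3301.70.
Claim 4 — $13655: deductible met; 15% of $13655 = $2048.25. That would push OOP to $5349.95, over the $3800 cap, so patient pays $3800 − $3301.70 = $498.30.
Claim 5 — $3902: 15% coinsurance on $3902 = $585.30. That would push OOP to $4385.30, over the $3800 cap, so patient pays $3800 − $3800 = $0.
Summing the patient's payments: $1416.80 + $44.10 + $1840.80 + $498.30 + $0 = $3800.

$3800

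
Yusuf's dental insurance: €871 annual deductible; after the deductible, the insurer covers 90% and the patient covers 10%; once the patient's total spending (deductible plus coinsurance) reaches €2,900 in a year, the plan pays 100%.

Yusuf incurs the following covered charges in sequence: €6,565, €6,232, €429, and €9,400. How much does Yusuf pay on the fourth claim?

Bill 1, €6,565: €871 to deductible, leaving €5,694; coinsurance €5,694 × 10% = €569.40. Patient owes €1,440.40 (running OOP €1,440.40).
Bill 2, €6,232: deductible already satisfied, so patient's share is 10% × €6,232 = €623.20. Patient owes €623.20 (running OOP €2,063.60).
Bill 3, €429: deductible met; 10% of €429 = €42.90. Patient owes €42.90 (running OOP €2,106.50).
Bill 4, €9,400: 10% coinsurance on €9,400 = €940. OOP would hit €3,046.50 > €2,900, so the cap limits the patient to €2,900 − €2,106.50 = €793.50.

€793.50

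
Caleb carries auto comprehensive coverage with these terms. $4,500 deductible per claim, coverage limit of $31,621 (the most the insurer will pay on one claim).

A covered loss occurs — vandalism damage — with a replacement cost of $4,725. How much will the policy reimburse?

$225

Less the $4,500 deductible: $4,725 − $4,500 = $225.
That's under the $31,621 cap, so the insurer reimburses the full $225.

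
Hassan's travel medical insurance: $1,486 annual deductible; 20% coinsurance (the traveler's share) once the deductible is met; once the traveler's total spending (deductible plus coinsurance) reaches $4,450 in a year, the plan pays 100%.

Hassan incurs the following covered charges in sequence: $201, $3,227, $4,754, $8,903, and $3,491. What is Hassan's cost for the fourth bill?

$1,624.80

Bill 1, $201: entire amount goes to the deductible. Traveler pays $201; OOP now $201.
Bill 2, $3,227: deductible takes $1,285, $1,942 remains; 20% of $1,942 = $388.40. Traveler pays $1,673.40; OOP now $1,874.40.
Bill 3, $4,754: deductible already satisfied, so traveler's share is 20% × $4,754 = $950.80. Traveler owes $950.80 (running OOP $2,825.20).
Bill 4, $8,903: deductible already satisfied, so traveler's share is 20% × $8,903 = $1,780.60. That would push OOP to $4,605.80, over the $4,450 cap, so traveler pays $4,450 − $2,825.20 = $1,624.80.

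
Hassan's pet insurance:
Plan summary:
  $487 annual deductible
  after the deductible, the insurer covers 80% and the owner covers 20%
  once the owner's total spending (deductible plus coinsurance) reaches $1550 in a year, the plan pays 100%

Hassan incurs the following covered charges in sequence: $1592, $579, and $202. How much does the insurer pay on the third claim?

Claim 1 ($1592): deductible takes $487, $1105 remains; 20% of $1105 = $221. Owner owes $708 (running OOP $708). Insurer: $1592 − $708 = $884.
Claim 2 ($579): 20% coinsurance on $579 = $115.80. Cost to owner: $115.80. OOP to date $823.80. Insurer: $579 − $115.80 = $463.20.
Claim 3 ($202): deductible already satisfied, so owner's share is 20% × $202 = $40.40. Owner pays $40.40; OOP now $864.20. Plan pays $202 − $40.40 = $161.60.

$161.60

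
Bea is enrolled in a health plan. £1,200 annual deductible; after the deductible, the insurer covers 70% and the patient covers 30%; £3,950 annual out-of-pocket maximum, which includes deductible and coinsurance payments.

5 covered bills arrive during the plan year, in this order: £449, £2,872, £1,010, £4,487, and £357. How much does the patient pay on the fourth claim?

Claim 1 — £449: all of it applies to the deductible. Patient pays £449; OOP now £449.
Claim 2 — £2,872: £751 finishes the deductible; £2,121 goes to coinsurance; patient's 30% is £636.30. Patient owes £1,387.30 (running OOP £1,836.30).
Claim 3 — £1,010: deductible met; 30% of £1,010 = £303. Cost to patient: £303. OOP to date £2,139.30.
Claim 4 — £4,487: deductible met; 30% of £4,487 = £1,346.10. Cost to patient: £1,346.10. OOP to date £3,485.40.

£1,346.10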